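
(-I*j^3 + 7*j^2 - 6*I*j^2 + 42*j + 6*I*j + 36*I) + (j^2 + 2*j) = -I*j^3 + 8*j^2 - 6*I*j^2 + 44*j + 6*I*j + 36*I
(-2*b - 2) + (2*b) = -2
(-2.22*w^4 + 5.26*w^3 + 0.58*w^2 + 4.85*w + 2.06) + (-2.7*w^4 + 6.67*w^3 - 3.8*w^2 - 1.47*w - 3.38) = -4.92*w^4 + 11.93*w^3 - 3.22*w^2 + 3.38*w - 1.32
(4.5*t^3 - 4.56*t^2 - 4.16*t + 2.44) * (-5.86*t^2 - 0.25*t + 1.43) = -26.37*t^5 + 25.5966*t^4 + 31.9526*t^3 - 19.7792*t^2 - 6.5588*t + 3.4892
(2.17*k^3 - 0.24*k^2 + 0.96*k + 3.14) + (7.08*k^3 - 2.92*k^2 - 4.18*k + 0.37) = 9.25*k^3 - 3.16*k^2 - 3.22*k + 3.51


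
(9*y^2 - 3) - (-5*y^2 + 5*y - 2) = 14*y^2 - 5*y - 1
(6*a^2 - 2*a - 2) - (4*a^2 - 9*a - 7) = 2*a^2 + 7*a + 5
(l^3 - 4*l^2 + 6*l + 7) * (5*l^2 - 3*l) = 5*l^5 - 23*l^4 + 42*l^3 + 17*l^2 - 21*l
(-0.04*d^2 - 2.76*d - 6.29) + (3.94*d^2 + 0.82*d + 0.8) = 3.9*d^2 - 1.94*d - 5.49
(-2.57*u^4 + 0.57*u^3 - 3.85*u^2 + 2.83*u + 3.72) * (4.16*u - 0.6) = -10.6912*u^5 + 3.9132*u^4 - 16.358*u^3 + 14.0828*u^2 + 13.7772*u - 2.232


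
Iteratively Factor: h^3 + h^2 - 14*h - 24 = (h - 4)*(h^2 + 5*h + 6) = (h - 4)*(h + 3)*(h + 2)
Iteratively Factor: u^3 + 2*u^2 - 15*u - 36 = (u + 3)*(u^2 - u - 12) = (u - 4)*(u + 3)*(u + 3)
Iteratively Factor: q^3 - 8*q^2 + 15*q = (q - 3)*(q^2 - 5*q) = (q - 5)*(q - 3)*(q)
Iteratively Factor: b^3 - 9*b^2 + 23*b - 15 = (b - 3)*(b^2 - 6*b + 5) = (b - 3)*(b - 1)*(b - 5)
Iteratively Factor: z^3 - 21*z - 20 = (z - 5)*(z^2 + 5*z + 4) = (z - 5)*(z + 1)*(z + 4)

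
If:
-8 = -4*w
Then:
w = 2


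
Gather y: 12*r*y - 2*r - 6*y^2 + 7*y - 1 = -2*r - 6*y^2 + y*(12*r + 7) - 1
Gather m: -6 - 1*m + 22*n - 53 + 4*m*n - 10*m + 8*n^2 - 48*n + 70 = m*(4*n - 11) + 8*n^2 - 26*n + 11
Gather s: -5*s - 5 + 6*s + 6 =s + 1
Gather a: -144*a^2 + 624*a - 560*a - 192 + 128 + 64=-144*a^2 + 64*a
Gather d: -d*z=-d*z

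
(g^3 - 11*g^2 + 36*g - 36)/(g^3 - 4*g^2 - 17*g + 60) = (g^2 - 8*g + 12)/(g^2 - g - 20)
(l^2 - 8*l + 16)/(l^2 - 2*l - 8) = (l - 4)/(l + 2)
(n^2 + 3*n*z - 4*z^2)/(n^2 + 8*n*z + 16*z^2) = (n - z)/(n + 4*z)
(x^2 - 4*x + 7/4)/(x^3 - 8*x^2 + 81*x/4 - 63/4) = (2*x - 1)/(2*x^2 - 9*x + 9)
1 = 1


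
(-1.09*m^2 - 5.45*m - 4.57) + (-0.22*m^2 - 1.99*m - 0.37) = -1.31*m^2 - 7.44*m - 4.94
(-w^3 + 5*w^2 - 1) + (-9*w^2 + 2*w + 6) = -w^3 - 4*w^2 + 2*w + 5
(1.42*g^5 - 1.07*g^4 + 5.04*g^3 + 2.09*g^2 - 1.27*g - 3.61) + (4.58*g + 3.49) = 1.42*g^5 - 1.07*g^4 + 5.04*g^3 + 2.09*g^2 + 3.31*g - 0.12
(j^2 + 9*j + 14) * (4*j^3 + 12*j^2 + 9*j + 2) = 4*j^5 + 48*j^4 + 173*j^3 + 251*j^2 + 144*j + 28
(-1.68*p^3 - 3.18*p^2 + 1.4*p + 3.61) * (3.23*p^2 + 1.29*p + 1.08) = -5.4264*p^5 - 12.4386*p^4 - 1.3946*p^3 + 10.0319*p^2 + 6.1689*p + 3.8988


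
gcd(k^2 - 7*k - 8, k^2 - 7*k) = 1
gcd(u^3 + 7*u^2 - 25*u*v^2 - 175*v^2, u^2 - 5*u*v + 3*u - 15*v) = u - 5*v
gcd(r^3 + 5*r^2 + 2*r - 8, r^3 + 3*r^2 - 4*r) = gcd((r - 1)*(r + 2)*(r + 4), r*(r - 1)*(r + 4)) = r^2 + 3*r - 4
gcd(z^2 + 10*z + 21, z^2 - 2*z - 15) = z + 3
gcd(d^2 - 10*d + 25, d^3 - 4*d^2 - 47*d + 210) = d - 5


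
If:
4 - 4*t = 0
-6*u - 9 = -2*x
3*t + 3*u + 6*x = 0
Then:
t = 1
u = -10/7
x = 3/14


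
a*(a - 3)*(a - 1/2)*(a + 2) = a^4 - 3*a^3/2 - 11*a^2/2 + 3*a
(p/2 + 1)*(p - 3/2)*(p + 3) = p^3/2 + 7*p^2/4 - 3*p/4 - 9/2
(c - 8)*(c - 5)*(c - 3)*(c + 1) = c^4 - 15*c^3 + 63*c^2 - 41*c - 120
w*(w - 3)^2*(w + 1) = w^4 - 5*w^3 + 3*w^2 + 9*w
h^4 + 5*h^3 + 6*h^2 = h^2*(h + 2)*(h + 3)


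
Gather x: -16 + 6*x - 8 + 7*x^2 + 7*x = 7*x^2 + 13*x - 24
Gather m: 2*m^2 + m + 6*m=2*m^2 + 7*m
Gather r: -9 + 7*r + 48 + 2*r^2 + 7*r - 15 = 2*r^2 + 14*r + 24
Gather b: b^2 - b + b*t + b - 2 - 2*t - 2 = b^2 + b*t - 2*t - 4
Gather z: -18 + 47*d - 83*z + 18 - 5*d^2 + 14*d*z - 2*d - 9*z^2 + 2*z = -5*d^2 + 45*d - 9*z^2 + z*(14*d - 81)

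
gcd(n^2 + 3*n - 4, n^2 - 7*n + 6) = n - 1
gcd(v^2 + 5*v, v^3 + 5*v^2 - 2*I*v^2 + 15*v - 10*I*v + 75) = v + 5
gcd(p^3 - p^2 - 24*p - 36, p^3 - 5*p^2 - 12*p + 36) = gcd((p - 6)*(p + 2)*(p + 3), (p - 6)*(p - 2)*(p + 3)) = p^2 - 3*p - 18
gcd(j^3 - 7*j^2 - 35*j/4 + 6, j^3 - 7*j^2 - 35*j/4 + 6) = j^3 - 7*j^2 - 35*j/4 + 6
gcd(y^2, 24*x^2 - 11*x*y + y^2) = 1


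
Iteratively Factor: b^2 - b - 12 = (b - 4)*(b + 3)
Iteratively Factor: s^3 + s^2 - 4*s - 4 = (s - 2)*(s^2 + 3*s + 2) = (s - 2)*(s + 2)*(s + 1)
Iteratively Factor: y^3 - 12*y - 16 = (y - 4)*(y^2 + 4*y + 4) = (y - 4)*(y + 2)*(y + 2)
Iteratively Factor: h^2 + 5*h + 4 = (h + 4)*(h + 1)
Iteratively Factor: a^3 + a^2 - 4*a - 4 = (a + 2)*(a^2 - a - 2) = (a + 1)*(a + 2)*(a - 2)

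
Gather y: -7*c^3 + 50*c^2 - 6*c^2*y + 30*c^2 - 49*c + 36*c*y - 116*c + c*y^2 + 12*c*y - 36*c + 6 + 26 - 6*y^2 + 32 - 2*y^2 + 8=-7*c^3 + 80*c^2 - 201*c + y^2*(c - 8) + y*(-6*c^2 + 48*c) + 72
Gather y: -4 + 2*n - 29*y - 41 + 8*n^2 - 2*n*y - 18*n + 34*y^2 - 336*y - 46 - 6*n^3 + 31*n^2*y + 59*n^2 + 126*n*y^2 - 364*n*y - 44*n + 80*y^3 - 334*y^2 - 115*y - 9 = -6*n^3 + 67*n^2 - 60*n + 80*y^3 + y^2*(126*n - 300) + y*(31*n^2 - 366*n - 480) - 100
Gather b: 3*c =3*c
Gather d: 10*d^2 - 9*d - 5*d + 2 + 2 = 10*d^2 - 14*d + 4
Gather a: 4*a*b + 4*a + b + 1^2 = a*(4*b + 4) + b + 1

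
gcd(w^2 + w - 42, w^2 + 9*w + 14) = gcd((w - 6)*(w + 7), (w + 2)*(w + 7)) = w + 7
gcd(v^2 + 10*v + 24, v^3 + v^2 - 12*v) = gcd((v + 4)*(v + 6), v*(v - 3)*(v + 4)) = v + 4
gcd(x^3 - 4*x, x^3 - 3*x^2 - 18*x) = x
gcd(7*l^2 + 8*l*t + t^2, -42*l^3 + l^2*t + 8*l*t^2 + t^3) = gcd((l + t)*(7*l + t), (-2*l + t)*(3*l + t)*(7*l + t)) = 7*l + t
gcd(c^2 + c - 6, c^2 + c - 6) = c^2 + c - 6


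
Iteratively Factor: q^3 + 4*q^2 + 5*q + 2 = (q + 1)*(q^2 + 3*q + 2) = (q + 1)*(q + 2)*(q + 1)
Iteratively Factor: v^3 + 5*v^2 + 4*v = (v)*(v^2 + 5*v + 4) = v*(v + 4)*(v + 1)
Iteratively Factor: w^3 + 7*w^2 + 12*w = (w + 3)*(w^2 + 4*w) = w*(w + 3)*(w + 4)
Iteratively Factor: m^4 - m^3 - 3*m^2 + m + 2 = (m - 2)*(m^3 + m^2 - m - 1) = (m - 2)*(m + 1)*(m^2 - 1) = (m - 2)*(m - 1)*(m + 1)*(m + 1)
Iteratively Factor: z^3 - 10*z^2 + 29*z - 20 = (z - 1)*(z^2 - 9*z + 20) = (z - 5)*(z - 1)*(z - 4)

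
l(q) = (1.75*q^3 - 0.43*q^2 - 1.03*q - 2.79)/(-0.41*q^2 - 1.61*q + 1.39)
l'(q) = (0.82*q + 1.61)*(1.75*q^3 - 0.43*q^2 - 1.03*q - 2.79)/(-0.41*q^2 - 1.61*q + 1.39)^2 + (5.25*q^2 - 0.86*q - 1.03)/(-0.41*q^2 - 1.61*q + 1.39)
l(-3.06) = -21.72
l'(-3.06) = 28.37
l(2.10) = -2.46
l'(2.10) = -3.19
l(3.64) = -7.29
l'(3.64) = -3.22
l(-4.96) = 311.93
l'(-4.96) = 891.75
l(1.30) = 0.72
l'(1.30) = -6.21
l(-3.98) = -88.88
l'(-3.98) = 178.42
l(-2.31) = -8.31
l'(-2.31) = 10.73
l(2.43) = -3.50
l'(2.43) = -3.09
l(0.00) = -2.01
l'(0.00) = -3.07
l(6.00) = -15.35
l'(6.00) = -3.59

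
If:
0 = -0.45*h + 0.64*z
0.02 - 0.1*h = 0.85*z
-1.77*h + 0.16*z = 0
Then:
No Solution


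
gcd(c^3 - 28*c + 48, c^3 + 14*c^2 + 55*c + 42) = c + 6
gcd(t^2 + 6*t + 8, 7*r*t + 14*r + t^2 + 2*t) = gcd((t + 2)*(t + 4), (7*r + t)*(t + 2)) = t + 2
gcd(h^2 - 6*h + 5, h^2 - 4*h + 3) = h - 1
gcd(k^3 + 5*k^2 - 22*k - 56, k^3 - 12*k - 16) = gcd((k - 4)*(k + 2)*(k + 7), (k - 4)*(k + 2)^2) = k^2 - 2*k - 8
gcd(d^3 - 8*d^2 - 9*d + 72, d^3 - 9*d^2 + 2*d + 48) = d^2 - 11*d + 24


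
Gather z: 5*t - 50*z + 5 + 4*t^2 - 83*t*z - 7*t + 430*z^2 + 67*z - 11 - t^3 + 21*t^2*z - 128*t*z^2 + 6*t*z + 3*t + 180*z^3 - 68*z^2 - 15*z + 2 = -t^3 + 4*t^2 + t + 180*z^3 + z^2*(362 - 128*t) + z*(21*t^2 - 77*t + 2) - 4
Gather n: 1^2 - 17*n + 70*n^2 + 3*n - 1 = 70*n^2 - 14*n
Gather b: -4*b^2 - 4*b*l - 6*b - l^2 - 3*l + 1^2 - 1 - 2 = -4*b^2 + b*(-4*l - 6) - l^2 - 3*l - 2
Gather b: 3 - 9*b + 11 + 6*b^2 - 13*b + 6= 6*b^2 - 22*b + 20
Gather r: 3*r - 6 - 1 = 3*r - 7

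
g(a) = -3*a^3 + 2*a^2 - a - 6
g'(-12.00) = -1345.00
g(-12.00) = 5478.00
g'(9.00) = -694.00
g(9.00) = -2040.00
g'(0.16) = -0.59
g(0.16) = -6.12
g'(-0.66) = -7.56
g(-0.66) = -3.61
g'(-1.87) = -39.95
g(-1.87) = 22.48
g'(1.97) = -28.05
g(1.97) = -23.14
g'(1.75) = -21.56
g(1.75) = -17.70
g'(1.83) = -23.82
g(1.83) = -19.52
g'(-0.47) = -4.87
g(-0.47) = -4.78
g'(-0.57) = -6.20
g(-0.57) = -4.22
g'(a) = -9*a^2 + 4*a - 1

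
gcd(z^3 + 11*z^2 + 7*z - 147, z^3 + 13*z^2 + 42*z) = z + 7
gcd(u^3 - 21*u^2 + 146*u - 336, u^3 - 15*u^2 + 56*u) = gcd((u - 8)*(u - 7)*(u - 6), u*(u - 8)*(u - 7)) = u^2 - 15*u + 56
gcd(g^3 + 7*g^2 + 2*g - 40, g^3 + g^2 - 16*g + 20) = g^2 + 3*g - 10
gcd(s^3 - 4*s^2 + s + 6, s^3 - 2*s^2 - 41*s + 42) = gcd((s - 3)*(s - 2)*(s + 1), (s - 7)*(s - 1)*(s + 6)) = 1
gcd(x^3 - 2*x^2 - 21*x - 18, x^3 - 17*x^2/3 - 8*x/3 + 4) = x^2 - 5*x - 6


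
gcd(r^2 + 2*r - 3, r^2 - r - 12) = r + 3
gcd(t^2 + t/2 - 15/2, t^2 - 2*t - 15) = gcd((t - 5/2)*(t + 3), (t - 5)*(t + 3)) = t + 3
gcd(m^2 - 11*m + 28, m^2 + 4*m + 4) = 1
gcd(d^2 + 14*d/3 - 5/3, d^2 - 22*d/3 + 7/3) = d - 1/3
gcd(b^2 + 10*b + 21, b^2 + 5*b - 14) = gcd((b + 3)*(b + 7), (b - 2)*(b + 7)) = b + 7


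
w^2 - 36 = (w - 6)*(w + 6)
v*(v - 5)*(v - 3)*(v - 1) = v^4 - 9*v^3 + 23*v^2 - 15*v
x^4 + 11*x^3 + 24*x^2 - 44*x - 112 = (x - 2)*(x + 2)*(x + 4)*(x + 7)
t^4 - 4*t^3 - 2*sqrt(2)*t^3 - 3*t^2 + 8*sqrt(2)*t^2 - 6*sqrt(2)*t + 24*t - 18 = (t - 3)*(t - 1)*(t - 3*sqrt(2))*(t + sqrt(2))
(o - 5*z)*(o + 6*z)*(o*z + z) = o^3*z + o^2*z^2 + o^2*z - 30*o*z^3 + o*z^2 - 30*z^3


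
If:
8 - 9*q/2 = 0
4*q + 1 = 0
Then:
No Solution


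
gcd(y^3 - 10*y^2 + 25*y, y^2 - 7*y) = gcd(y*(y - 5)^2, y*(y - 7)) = y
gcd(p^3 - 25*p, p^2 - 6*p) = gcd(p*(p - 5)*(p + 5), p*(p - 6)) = p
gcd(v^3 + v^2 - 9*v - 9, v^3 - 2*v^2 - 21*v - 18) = v^2 + 4*v + 3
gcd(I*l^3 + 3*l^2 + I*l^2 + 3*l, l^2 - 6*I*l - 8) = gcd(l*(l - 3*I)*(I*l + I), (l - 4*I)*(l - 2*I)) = 1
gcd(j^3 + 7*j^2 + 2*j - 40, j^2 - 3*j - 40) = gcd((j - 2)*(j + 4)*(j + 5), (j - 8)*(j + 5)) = j + 5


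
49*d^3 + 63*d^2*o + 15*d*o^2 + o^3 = (d + o)*(7*d + o)^2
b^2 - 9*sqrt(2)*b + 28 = (b - 7*sqrt(2))*(b - 2*sqrt(2))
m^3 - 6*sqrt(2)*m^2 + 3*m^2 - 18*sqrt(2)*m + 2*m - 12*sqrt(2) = (m + 1)*(m + 2)*(m - 6*sqrt(2))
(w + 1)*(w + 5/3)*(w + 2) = w^3 + 14*w^2/3 + 7*w + 10/3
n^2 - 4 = (n - 2)*(n + 2)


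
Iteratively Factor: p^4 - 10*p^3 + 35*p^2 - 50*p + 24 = (p - 1)*(p^3 - 9*p^2 + 26*p - 24) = (p - 4)*(p - 1)*(p^2 - 5*p + 6) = (p - 4)*(p - 2)*(p - 1)*(p - 3)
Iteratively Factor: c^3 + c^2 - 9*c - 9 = (c + 3)*(c^2 - 2*c - 3) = (c - 3)*(c + 3)*(c + 1)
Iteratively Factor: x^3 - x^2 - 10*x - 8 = (x + 2)*(x^2 - 3*x - 4) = (x + 1)*(x + 2)*(x - 4)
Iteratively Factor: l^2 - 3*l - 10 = (l + 2)*(l - 5)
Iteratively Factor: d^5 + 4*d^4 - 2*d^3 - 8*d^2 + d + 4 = (d - 1)*(d^4 + 5*d^3 + 3*d^2 - 5*d - 4) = (d - 1)*(d + 4)*(d^3 + d^2 - d - 1) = (d - 1)*(d + 1)*(d + 4)*(d^2 - 1) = (d - 1)^2*(d + 1)*(d + 4)*(d + 1)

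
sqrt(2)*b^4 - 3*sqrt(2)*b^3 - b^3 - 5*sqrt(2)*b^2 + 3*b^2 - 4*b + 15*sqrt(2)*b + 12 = (b - 3)*(b - 2*sqrt(2))*(b + sqrt(2))*(sqrt(2)*b + 1)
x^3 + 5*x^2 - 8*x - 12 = (x - 2)*(x + 1)*(x + 6)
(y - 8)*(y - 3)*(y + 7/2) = y^3 - 15*y^2/2 - 29*y/2 + 84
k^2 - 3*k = k*(k - 3)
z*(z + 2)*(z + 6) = z^3 + 8*z^2 + 12*z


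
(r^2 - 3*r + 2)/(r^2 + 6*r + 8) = (r^2 - 3*r + 2)/(r^2 + 6*r + 8)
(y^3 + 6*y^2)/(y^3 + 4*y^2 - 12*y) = y/(y - 2)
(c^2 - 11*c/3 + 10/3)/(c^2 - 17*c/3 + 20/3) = (c - 2)/(c - 4)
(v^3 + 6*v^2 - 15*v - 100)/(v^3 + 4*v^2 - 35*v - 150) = (v - 4)/(v - 6)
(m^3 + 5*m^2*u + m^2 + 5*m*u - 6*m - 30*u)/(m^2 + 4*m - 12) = (m^2 + 5*m*u + 3*m + 15*u)/(m + 6)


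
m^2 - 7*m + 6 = (m - 6)*(m - 1)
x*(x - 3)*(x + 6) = x^3 + 3*x^2 - 18*x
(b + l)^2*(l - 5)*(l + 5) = b^2*l^2 - 25*b^2 + 2*b*l^3 - 50*b*l + l^4 - 25*l^2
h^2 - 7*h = h*(h - 7)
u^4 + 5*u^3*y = u^3*(u + 5*y)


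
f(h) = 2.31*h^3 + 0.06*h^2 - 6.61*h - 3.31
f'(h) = 6.93*h^2 + 0.12*h - 6.61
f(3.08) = 44.39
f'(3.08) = 59.50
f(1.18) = -7.23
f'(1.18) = 3.18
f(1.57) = -4.60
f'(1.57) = 10.66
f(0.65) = -6.95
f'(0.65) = -3.60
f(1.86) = -0.53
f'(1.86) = 17.59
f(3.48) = 71.77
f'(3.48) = 77.73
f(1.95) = 1.16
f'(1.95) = 19.98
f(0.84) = -7.45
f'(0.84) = -1.62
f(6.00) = 458.15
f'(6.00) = 243.59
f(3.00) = 39.77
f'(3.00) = 56.12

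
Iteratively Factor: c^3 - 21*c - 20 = (c - 5)*(c^2 + 5*c + 4) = (c - 5)*(c + 1)*(c + 4)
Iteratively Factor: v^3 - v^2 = (v)*(v^2 - v) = v*(v - 1)*(v)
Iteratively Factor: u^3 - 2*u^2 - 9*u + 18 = (u + 3)*(u^2 - 5*u + 6) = (u - 2)*(u + 3)*(u - 3)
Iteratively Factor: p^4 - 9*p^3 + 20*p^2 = (p - 5)*(p^3 - 4*p^2) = p*(p - 5)*(p^2 - 4*p) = p*(p - 5)*(p - 4)*(p)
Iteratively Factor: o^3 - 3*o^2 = (o)*(o^2 - 3*o) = o*(o - 3)*(o)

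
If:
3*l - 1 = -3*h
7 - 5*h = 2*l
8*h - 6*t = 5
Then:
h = 19/9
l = -16/9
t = 107/54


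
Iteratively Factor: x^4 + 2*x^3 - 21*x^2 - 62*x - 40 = (x + 2)*(x^3 - 21*x - 20) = (x + 2)*(x + 4)*(x^2 - 4*x - 5) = (x + 1)*(x + 2)*(x + 4)*(x - 5)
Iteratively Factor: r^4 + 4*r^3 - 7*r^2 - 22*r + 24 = (r + 3)*(r^3 + r^2 - 10*r + 8) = (r - 1)*(r + 3)*(r^2 + 2*r - 8) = (r - 1)*(r + 3)*(r + 4)*(r - 2)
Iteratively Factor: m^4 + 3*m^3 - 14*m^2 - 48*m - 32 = (m + 2)*(m^3 + m^2 - 16*m - 16) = (m + 1)*(m + 2)*(m^2 - 16) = (m - 4)*(m + 1)*(m + 2)*(m + 4)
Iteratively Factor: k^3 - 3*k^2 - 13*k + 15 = (k + 3)*(k^2 - 6*k + 5) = (k - 1)*(k + 3)*(k - 5)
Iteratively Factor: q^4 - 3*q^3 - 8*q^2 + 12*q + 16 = (q + 1)*(q^3 - 4*q^2 - 4*q + 16) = (q - 2)*(q + 1)*(q^2 - 2*q - 8) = (q - 2)*(q + 1)*(q + 2)*(q - 4)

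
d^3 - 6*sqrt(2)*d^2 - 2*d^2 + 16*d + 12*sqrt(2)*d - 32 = (d - 2)*(d - 4*sqrt(2))*(d - 2*sqrt(2))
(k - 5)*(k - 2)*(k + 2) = k^3 - 5*k^2 - 4*k + 20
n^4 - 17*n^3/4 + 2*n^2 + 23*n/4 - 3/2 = (n - 3)*(n - 2)*(n - 1/4)*(n + 1)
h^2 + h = h*(h + 1)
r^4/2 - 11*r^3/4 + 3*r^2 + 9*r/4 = r*(r/2 + 1/4)*(r - 3)^2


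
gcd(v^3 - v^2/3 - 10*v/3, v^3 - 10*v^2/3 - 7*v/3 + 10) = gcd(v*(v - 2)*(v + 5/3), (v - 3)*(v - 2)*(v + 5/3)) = v^2 - v/3 - 10/3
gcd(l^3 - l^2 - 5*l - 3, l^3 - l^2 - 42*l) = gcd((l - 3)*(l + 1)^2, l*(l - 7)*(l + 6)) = 1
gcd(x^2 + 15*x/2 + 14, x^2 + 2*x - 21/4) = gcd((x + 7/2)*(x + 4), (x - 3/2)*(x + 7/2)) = x + 7/2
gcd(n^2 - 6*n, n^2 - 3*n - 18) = n - 6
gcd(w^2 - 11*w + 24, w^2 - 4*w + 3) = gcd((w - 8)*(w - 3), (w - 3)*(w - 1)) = w - 3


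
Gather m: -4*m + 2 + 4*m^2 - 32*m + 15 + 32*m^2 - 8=36*m^2 - 36*m + 9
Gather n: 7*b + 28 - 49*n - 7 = 7*b - 49*n + 21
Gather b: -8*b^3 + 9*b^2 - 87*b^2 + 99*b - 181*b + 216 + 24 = -8*b^3 - 78*b^2 - 82*b + 240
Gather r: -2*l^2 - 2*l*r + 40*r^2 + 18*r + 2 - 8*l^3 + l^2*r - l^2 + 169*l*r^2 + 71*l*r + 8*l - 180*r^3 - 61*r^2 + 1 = -8*l^3 - 3*l^2 + 8*l - 180*r^3 + r^2*(169*l - 21) + r*(l^2 + 69*l + 18) + 3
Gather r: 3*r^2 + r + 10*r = 3*r^2 + 11*r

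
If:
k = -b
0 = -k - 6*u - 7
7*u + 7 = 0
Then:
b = 1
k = -1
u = -1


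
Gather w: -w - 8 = -w - 8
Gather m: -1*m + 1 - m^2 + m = 1 - m^2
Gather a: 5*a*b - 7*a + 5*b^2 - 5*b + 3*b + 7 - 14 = a*(5*b - 7) + 5*b^2 - 2*b - 7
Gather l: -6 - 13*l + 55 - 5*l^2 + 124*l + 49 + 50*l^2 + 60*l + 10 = 45*l^2 + 171*l + 108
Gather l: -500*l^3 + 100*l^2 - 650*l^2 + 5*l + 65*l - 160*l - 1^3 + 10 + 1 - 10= -500*l^3 - 550*l^2 - 90*l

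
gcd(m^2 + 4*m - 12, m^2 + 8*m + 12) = m + 6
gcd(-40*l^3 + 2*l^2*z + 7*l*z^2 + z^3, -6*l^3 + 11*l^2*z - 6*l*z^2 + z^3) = -2*l + z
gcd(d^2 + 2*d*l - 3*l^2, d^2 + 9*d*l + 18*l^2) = d + 3*l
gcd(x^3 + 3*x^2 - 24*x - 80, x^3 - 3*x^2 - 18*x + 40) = x^2 - x - 20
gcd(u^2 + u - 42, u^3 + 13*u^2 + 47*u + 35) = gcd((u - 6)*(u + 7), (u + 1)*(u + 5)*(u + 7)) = u + 7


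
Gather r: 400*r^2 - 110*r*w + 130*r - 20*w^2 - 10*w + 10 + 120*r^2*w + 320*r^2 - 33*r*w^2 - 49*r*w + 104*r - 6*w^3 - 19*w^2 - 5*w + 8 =r^2*(120*w + 720) + r*(-33*w^2 - 159*w + 234) - 6*w^3 - 39*w^2 - 15*w + 18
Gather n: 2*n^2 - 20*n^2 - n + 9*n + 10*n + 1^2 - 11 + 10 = -18*n^2 + 18*n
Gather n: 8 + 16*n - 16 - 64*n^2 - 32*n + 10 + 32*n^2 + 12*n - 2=-32*n^2 - 4*n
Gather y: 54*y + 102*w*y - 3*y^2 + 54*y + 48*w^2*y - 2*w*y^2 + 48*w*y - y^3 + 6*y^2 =-y^3 + y^2*(3 - 2*w) + y*(48*w^2 + 150*w + 108)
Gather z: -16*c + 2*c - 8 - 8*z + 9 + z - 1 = -14*c - 7*z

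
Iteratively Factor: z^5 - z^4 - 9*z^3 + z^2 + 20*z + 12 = (z + 2)*(z^4 - 3*z^3 - 3*z^2 + 7*z + 6) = (z - 2)*(z + 2)*(z^3 - z^2 - 5*z - 3) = (z - 2)*(z + 1)*(z + 2)*(z^2 - 2*z - 3) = (z - 3)*(z - 2)*(z + 1)*(z + 2)*(z + 1)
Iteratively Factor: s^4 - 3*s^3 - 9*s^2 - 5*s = (s + 1)*(s^3 - 4*s^2 - 5*s) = s*(s + 1)*(s^2 - 4*s - 5) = s*(s - 5)*(s + 1)*(s + 1)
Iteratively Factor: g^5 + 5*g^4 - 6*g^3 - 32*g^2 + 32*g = (g + 4)*(g^4 + g^3 - 10*g^2 + 8*g) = (g - 1)*(g + 4)*(g^3 + 2*g^2 - 8*g) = (g - 2)*(g - 1)*(g + 4)*(g^2 + 4*g) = g*(g - 2)*(g - 1)*(g + 4)*(g + 4)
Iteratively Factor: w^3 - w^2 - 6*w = (w - 3)*(w^2 + 2*w) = (w - 3)*(w + 2)*(w)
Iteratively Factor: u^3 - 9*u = (u - 3)*(u^2 + 3*u) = u*(u - 3)*(u + 3)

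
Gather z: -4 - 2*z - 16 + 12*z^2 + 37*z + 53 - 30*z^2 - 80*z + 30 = -18*z^2 - 45*z + 63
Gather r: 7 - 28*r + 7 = 14 - 28*r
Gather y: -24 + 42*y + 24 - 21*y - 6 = 21*y - 6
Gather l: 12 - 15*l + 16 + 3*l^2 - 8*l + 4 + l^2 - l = 4*l^2 - 24*l + 32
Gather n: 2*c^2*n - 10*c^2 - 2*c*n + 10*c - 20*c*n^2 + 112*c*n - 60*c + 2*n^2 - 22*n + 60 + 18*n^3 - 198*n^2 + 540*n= -10*c^2 - 50*c + 18*n^3 + n^2*(-20*c - 196) + n*(2*c^2 + 110*c + 518) + 60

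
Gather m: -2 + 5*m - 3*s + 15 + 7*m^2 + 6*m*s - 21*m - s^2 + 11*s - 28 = 7*m^2 + m*(6*s - 16) - s^2 + 8*s - 15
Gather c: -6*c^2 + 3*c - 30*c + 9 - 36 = -6*c^2 - 27*c - 27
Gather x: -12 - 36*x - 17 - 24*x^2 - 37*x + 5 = -24*x^2 - 73*x - 24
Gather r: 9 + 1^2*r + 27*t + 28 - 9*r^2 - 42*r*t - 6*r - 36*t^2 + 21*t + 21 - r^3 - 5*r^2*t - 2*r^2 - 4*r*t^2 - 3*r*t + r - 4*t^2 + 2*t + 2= -r^3 + r^2*(-5*t - 11) + r*(-4*t^2 - 45*t - 4) - 40*t^2 + 50*t + 60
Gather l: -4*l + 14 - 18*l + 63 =77 - 22*l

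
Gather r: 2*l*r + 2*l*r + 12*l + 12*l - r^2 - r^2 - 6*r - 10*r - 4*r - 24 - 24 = 24*l - 2*r^2 + r*(4*l - 20) - 48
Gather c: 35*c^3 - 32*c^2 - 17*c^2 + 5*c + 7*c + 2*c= 35*c^3 - 49*c^2 + 14*c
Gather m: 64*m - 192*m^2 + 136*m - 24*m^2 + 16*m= -216*m^2 + 216*m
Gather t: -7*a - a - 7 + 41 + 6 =40 - 8*a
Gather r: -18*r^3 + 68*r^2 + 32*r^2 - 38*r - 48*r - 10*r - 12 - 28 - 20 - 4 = -18*r^3 + 100*r^2 - 96*r - 64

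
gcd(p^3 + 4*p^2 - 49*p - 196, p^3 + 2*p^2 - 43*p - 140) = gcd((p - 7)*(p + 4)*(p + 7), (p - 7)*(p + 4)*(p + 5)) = p^2 - 3*p - 28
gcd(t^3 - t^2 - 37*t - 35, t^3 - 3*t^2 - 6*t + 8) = 1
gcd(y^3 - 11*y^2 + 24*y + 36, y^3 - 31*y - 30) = y^2 - 5*y - 6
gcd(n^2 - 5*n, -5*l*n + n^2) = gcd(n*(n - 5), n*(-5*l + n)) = n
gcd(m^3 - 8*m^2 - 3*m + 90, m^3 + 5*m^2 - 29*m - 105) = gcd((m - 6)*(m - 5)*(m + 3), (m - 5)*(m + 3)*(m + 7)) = m^2 - 2*m - 15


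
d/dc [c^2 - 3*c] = 2*c - 3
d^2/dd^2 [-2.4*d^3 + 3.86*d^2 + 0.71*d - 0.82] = 7.72 - 14.4*d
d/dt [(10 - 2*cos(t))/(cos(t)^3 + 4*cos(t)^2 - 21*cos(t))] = 2*(-2*cos(t)^3 + 11*cos(t)^2 + 40*cos(t) - 105)*sin(t)/((cos(t) - 3)^2*(cos(t) + 7)^2*cos(t)^2)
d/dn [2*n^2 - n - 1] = 4*n - 1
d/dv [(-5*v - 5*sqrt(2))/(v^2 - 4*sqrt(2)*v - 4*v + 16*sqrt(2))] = 5*(-v^2 + 4*v + 4*sqrt(2)*v - 2*(v + sqrt(2))*(-v + 2 + 2*sqrt(2)) - 16*sqrt(2))/(v^2 - 4*sqrt(2)*v - 4*v + 16*sqrt(2))^2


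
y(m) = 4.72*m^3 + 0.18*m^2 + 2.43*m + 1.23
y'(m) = 14.16*m^2 + 0.36*m + 2.43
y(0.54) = 3.34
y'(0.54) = 6.75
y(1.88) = 37.80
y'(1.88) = 53.15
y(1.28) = 14.53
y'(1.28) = 26.09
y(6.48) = 1308.84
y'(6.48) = 599.35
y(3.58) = 228.80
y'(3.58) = 185.20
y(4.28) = 384.99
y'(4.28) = 263.36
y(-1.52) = -18.62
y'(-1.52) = 34.60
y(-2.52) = -79.28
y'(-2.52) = 91.44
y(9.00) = 3478.56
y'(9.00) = 1152.63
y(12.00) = 8212.47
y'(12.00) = 2045.79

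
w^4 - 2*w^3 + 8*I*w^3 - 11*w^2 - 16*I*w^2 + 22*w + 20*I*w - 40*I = (w - 2)*(w - I)*(w + 4*I)*(w + 5*I)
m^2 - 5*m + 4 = (m - 4)*(m - 1)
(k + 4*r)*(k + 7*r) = k^2 + 11*k*r + 28*r^2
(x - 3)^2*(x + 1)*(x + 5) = x^4 - 22*x^2 + 24*x + 45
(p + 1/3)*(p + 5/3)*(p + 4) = p^3 + 6*p^2 + 77*p/9 + 20/9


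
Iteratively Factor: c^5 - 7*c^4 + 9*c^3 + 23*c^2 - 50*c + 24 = (c + 2)*(c^4 - 9*c^3 + 27*c^2 - 31*c + 12) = (c - 1)*(c + 2)*(c^3 - 8*c^2 + 19*c - 12) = (c - 1)^2*(c + 2)*(c^2 - 7*c + 12) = (c - 4)*(c - 1)^2*(c + 2)*(c - 3)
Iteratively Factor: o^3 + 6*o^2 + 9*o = (o)*(o^2 + 6*o + 9) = o*(o + 3)*(o + 3)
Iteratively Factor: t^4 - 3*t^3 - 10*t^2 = (t - 5)*(t^3 + 2*t^2) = (t - 5)*(t + 2)*(t^2) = t*(t - 5)*(t + 2)*(t)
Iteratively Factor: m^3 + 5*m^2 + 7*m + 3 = (m + 1)*(m^2 + 4*m + 3) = (m + 1)^2*(m + 3)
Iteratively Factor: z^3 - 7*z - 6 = (z + 2)*(z^2 - 2*z - 3) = (z + 1)*(z + 2)*(z - 3)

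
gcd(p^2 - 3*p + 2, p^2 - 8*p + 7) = p - 1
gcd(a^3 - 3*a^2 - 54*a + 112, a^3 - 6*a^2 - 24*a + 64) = a^2 - 10*a + 16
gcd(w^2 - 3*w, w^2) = w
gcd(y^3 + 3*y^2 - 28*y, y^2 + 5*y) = y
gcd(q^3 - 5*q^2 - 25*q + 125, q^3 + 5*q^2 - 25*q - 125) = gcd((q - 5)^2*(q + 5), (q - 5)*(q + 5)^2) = q^2 - 25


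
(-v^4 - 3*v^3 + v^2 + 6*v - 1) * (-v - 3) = v^5 + 6*v^4 + 8*v^3 - 9*v^2 - 17*v + 3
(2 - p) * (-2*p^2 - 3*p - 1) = 2*p^3 - p^2 - 5*p - 2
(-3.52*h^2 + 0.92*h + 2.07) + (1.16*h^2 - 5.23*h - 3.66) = -2.36*h^2 - 4.31*h - 1.59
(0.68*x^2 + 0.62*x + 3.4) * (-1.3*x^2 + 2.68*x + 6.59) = -0.884*x^4 + 1.0164*x^3 + 1.7228*x^2 + 13.1978*x + 22.406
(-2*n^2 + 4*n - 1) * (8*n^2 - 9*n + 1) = -16*n^4 + 50*n^3 - 46*n^2 + 13*n - 1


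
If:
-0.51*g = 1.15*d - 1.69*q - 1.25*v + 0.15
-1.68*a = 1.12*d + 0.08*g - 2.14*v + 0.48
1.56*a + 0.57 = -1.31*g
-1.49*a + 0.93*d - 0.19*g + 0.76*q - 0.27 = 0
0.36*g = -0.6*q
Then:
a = -0.33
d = -0.27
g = -0.04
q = 0.02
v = -0.18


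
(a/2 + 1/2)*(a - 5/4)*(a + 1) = a^3/2 + 3*a^2/8 - 3*a/4 - 5/8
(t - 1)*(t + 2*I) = t^2 - t + 2*I*t - 2*I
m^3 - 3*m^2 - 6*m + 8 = (m - 4)*(m - 1)*(m + 2)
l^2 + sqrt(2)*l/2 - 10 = (l - 2*sqrt(2))*(l + 5*sqrt(2)/2)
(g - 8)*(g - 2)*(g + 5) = g^3 - 5*g^2 - 34*g + 80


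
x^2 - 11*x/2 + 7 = (x - 7/2)*(x - 2)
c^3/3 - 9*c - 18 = (c/3 + 1)*(c - 6)*(c + 3)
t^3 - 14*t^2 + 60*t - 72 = (t - 6)^2*(t - 2)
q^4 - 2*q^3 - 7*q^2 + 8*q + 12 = (q - 3)*(q - 2)*(q + 1)*(q + 2)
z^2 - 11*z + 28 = (z - 7)*(z - 4)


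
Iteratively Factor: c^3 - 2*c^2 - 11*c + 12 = (c - 4)*(c^2 + 2*c - 3) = (c - 4)*(c - 1)*(c + 3)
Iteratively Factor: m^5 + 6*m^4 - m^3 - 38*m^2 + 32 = (m + 1)*(m^4 + 5*m^3 - 6*m^2 - 32*m + 32) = (m - 2)*(m + 1)*(m^3 + 7*m^2 + 8*m - 16) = (m - 2)*(m + 1)*(m + 4)*(m^2 + 3*m - 4) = (m - 2)*(m - 1)*(m + 1)*(m + 4)*(m + 4)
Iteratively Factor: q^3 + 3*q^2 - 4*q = (q - 1)*(q^2 + 4*q) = (q - 1)*(q + 4)*(q)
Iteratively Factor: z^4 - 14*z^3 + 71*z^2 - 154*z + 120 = (z - 5)*(z^3 - 9*z^2 + 26*z - 24) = (z - 5)*(z - 2)*(z^2 - 7*z + 12) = (z - 5)*(z - 4)*(z - 2)*(z - 3)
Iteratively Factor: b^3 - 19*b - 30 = (b - 5)*(b^2 + 5*b + 6) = (b - 5)*(b + 3)*(b + 2)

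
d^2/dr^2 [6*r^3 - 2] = 36*r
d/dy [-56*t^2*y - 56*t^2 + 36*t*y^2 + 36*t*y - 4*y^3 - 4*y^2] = -56*t^2 + 72*t*y + 36*t - 12*y^2 - 8*y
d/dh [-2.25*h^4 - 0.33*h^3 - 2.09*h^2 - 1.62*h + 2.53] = -9.0*h^3 - 0.99*h^2 - 4.18*h - 1.62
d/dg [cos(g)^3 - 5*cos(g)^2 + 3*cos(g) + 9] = (-3*cos(g)^2 + 10*cos(g) - 3)*sin(g)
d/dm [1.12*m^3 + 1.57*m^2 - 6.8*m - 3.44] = 3.36*m^2 + 3.14*m - 6.8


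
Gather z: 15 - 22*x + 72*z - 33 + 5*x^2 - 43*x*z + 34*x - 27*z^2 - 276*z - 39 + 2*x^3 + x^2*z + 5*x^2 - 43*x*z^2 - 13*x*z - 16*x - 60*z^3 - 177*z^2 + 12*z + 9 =2*x^3 + 10*x^2 - 4*x - 60*z^3 + z^2*(-43*x - 204) + z*(x^2 - 56*x - 192) - 48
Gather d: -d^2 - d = -d^2 - d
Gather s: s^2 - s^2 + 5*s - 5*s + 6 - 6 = 0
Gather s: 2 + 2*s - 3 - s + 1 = s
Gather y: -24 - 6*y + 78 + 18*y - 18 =12*y + 36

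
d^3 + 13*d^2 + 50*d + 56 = (d + 2)*(d + 4)*(d + 7)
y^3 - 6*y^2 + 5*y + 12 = (y - 4)*(y - 3)*(y + 1)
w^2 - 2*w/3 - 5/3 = (w - 5/3)*(w + 1)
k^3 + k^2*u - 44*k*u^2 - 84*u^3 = (k - 7*u)*(k + 2*u)*(k + 6*u)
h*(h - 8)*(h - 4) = h^3 - 12*h^2 + 32*h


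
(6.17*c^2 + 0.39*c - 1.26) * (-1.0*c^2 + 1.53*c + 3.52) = -6.17*c^4 + 9.0501*c^3 + 23.5751*c^2 - 0.555*c - 4.4352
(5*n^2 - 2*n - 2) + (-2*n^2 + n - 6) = 3*n^2 - n - 8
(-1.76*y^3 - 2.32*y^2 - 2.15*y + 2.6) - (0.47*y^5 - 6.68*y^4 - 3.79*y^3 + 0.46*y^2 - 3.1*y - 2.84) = -0.47*y^5 + 6.68*y^4 + 2.03*y^3 - 2.78*y^2 + 0.95*y + 5.44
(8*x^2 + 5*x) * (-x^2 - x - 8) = -8*x^4 - 13*x^3 - 69*x^2 - 40*x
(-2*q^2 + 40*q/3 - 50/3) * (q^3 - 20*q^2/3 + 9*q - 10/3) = -2*q^5 + 80*q^4/3 - 1112*q^3/9 + 2140*q^2/9 - 1750*q/9 + 500/9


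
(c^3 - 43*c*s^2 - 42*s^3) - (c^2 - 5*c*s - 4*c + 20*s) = c^3 - c^2 - 43*c*s^2 + 5*c*s + 4*c - 42*s^3 - 20*s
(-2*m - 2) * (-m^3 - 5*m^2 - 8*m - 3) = 2*m^4 + 12*m^3 + 26*m^2 + 22*m + 6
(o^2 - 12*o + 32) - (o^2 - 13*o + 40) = o - 8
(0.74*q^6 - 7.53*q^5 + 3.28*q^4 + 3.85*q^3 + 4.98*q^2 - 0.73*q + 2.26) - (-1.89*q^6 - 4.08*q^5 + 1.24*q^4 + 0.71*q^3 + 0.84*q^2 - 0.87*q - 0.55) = 2.63*q^6 - 3.45*q^5 + 2.04*q^4 + 3.14*q^3 + 4.14*q^2 + 0.14*q + 2.81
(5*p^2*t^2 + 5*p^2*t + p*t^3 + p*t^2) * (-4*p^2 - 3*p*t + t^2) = -20*p^4*t^2 - 20*p^4*t - 19*p^3*t^3 - 19*p^3*t^2 + 2*p^2*t^4 + 2*p^2*t^3 + p*t^5 + p*t^4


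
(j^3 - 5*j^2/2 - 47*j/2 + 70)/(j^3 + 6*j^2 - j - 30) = (j^2 - 15*j/2 + 14)/(j^2 + j - 6)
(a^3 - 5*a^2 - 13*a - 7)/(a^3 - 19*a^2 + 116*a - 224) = (a^2 + 2*a + 1)/(a^2 - 12*a + 32)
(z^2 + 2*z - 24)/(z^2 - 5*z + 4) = (z + 6)/(z - 1)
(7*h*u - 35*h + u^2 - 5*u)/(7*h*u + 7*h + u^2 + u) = (u - 5)/(u + 1)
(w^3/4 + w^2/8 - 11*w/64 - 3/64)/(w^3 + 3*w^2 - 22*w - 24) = (16*w^2 - 8*w - 3)/(64*(w^2 + 2*w - 24))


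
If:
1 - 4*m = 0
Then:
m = 1/4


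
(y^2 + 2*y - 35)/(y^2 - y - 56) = (y - 5)/(y - 8)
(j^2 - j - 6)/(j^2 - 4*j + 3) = (j + 2)/(j - 1)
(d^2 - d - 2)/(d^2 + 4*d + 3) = (d - 2)/(d + 3)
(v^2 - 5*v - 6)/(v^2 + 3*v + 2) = (v - 6)/(v + 2)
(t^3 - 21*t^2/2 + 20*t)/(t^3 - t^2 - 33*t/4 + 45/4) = 2*t*(t - 8)/(2*t^2 + 3*t - 9)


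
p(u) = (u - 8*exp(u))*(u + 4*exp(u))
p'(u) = (1 - 8*exp(u))*(u + 4*exp(u)) + (u - 8*exp(u))*(4*exp(u) + 1) = -4*u*exp(u) + 2*u - 64*exp(2*u) - 4*exp(u)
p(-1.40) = 1.40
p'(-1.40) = -6.30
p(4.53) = -276993.09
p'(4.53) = -552708.40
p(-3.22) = 10.83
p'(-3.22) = -6.19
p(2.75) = -7994.65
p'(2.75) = -15889.42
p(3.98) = -92486.49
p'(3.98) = -184358.77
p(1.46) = -616.34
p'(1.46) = -1226.09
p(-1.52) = 2.11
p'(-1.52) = -5.65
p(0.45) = -81.33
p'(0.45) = -165.61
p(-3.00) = 9.52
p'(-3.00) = -5.76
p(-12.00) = 144.00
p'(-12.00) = -24.00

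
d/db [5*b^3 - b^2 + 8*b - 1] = 15*b^2 - 2*b + 8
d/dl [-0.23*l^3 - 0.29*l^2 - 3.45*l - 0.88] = -0.69*l^2 - 0.58*l - 3.45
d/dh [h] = 1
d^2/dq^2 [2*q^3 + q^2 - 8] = 12*q + 2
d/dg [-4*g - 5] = -4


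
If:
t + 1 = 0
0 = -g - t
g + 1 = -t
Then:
No Solution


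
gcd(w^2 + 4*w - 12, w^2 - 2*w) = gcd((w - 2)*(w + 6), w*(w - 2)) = w - 2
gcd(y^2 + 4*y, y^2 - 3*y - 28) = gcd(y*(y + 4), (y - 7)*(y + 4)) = y + 4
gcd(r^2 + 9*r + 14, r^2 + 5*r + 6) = r + 2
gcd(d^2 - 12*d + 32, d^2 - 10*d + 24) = d - 4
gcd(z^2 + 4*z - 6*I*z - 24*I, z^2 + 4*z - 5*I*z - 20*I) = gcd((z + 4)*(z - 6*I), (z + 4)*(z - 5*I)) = z + 4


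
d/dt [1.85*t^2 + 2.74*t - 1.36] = 3.7*t + 2.74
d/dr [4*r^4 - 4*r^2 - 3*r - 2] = 16*r^3 - 8*r - 3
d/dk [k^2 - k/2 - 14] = 2*k - 1/2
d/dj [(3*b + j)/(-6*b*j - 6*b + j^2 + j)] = (-6*b*j - 6*b + j^2 + j - (3*b + j)*(-6*b + 2*j + 1))/(6*b*j + 6*b - j^2 - j)^2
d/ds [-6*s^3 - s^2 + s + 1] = -18*s^2 - 2*s + 1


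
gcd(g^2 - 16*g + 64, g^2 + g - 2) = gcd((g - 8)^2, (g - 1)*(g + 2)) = 1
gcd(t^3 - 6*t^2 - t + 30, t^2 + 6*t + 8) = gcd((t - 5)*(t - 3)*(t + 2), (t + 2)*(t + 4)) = t + 2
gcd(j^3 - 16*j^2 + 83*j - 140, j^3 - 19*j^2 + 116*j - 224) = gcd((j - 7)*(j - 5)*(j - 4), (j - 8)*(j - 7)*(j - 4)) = j^2 - 11*j + 28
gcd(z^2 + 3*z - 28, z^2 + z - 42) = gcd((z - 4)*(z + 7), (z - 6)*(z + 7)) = z + 7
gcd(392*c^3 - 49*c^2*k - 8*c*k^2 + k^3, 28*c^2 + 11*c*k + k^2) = 7*c + k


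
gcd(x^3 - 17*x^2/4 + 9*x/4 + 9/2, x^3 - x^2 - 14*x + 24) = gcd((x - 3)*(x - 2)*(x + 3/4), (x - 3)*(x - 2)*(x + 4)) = x^2 - 5*x + 6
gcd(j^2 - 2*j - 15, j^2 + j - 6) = j + 3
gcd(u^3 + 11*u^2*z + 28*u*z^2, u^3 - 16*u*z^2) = u^2 + 4*u*z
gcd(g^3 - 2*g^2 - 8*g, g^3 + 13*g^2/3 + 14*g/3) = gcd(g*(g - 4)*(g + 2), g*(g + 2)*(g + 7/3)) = g^2 + 2*g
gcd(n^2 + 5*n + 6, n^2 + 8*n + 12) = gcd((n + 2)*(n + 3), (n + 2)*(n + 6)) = n + 2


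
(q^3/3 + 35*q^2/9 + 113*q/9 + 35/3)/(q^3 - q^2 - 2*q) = (3*q^3 + 35*q^2 + 113*q + 105)/(9*q*(q^2 - q - 2))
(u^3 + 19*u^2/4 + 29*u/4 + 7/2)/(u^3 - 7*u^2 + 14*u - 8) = (4*u^3 + 19*u^2 + 29*u + 14)/(4*(u^3 - 7*u^2 + 14*u - 8))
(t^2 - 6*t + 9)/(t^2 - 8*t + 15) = (t - 3)/(t - 5)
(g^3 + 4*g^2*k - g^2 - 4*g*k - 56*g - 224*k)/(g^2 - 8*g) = g + 4*k + 7 + 28*k/g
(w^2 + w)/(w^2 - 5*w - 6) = w/(w - 6)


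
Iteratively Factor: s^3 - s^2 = (s)*(s^2 - s) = s*(s - 1)*(s)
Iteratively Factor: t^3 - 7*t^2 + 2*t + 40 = (t - 5)*(t^2 - 2*t - 8) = (t - 5)*(t + 2)*(t - 4)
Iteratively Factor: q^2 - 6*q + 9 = (q - 3)*(q - 3)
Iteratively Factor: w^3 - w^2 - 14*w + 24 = (w + 4)*(w^2 - 5*w + 6) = (w - 2)*(w + 4)*(w - 3)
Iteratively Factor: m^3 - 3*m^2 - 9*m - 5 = (m - 5)*(m^2 + 2*m + 1) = (m - 5)*(m + 1)*(m + 1)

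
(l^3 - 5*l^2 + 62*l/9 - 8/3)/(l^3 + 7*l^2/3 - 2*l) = (l^2 - 13*l/3 + 4)/(l*(l + 3))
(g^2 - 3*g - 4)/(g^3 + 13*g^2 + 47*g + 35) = (g - 4)/(g^2 + 12*g + 35)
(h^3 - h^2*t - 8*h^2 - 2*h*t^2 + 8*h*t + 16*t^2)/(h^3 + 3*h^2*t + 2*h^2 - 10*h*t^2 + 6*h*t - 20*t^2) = (h^2 + h*t - 8*h - 8*t)/(h^2 + 5*h*t + 2*h + 10*t)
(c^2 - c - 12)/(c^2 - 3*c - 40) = (-c^2 + c + 12)/(-c^2 + 3*c + 40)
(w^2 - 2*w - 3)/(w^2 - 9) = (w + 1)/(w + 3)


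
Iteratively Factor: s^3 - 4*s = (s + 2)*(s^2 - 2*s) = (s - 2)*(s + 2)*(s)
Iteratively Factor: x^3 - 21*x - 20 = (x + 4)*(x^2 - 4*x - 5) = (x - 5)*(x + 4)*(x + 1)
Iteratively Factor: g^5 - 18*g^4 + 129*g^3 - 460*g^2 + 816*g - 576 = (g - 4)*(g^4 - 14*g^3 + 73*g^2 - 168*g + 144) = (g - 4)^2*(g^3 - 10*g^2 + 33*g - 36) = (g - 4)^3*(g^2 - 6*g + 9) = (g - 4)^3*(g - 3)*(g - 3)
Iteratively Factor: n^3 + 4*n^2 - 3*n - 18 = (n - 2)*(n^2 + 6*n + 9) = (n - 2)*(n + 3)*(n + 3)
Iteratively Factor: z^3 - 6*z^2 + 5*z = (z - 1)*(z^2 - 5*z) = z*(z - 1)*(z - 5)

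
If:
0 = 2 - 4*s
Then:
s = 1/2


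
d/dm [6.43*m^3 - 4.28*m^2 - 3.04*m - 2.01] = 19.29*m^2 - 8.56*m - 3.04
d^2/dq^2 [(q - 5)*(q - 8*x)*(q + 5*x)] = 6*q - 6*x - 10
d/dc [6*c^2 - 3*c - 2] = 12*c - 3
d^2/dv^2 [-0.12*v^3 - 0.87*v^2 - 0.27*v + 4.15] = -0.72*v - 1.74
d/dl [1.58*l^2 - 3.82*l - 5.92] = 3.16*l - 3.82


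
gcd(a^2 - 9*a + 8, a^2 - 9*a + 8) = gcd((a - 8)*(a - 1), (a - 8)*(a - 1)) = a^2 - 9*a + 8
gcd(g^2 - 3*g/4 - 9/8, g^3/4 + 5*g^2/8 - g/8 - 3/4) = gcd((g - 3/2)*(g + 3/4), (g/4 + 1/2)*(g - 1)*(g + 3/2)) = 1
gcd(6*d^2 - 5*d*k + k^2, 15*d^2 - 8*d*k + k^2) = 3*d - k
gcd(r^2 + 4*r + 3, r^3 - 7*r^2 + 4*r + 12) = r + 1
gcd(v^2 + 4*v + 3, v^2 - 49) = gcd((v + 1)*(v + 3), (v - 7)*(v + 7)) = 1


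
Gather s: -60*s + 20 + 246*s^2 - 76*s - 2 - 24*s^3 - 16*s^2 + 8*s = -24*s^3 + 230*s^2 - 128*s + 18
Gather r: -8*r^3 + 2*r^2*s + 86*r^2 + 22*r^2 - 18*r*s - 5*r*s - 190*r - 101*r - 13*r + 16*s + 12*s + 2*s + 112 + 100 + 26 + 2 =-8*r^3 + r^2*(2*s + 108) + r*(-23*s - 304) + 30*s + 240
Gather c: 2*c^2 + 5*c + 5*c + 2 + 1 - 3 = 2*c^2 + 10*c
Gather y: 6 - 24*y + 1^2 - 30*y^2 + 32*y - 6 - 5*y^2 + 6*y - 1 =-35*y^2 + 14*y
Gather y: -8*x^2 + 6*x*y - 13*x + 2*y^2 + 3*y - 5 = -8*x^2 - 13*x + 2*y^2 + y*(6*x + 3) - 5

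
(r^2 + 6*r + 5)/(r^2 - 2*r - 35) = (r + 1)/(r - 7)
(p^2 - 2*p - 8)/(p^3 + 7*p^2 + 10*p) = (p - 4)/(p*(p + 5))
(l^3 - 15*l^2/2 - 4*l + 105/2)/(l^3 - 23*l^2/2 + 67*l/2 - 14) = (2*l^2 - l - 15)/(2*l^2 - 9*l + 4)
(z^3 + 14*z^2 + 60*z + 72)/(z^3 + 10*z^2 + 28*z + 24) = (z + 6)/(z + 2)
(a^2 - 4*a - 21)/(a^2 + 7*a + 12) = (a - 7)/(a + 4)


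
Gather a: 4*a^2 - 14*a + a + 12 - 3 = 4*a^2 - 13*a + 9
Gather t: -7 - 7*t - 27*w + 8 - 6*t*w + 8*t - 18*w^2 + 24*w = t*(1 - 6*w) - 18*w^2 - 3*w + 1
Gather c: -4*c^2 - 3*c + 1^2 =-4*c^2 - 3*c + 1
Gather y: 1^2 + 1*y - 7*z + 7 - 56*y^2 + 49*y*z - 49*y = -56*y^2 + y*(49*z - 48) - 7*z + 8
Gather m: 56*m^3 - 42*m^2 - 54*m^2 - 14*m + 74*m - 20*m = 56*m^3 - 96*m^2 + 40*m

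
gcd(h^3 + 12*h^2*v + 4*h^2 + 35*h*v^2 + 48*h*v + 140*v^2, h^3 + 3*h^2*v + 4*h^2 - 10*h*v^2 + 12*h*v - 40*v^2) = h^2 + 5*h*v + 4*h + 20*v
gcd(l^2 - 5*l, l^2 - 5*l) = l^2 - 5*l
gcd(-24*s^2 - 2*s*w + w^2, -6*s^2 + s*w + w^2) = 1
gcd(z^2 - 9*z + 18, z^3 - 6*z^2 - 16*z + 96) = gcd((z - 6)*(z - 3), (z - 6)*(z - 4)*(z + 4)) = z - 6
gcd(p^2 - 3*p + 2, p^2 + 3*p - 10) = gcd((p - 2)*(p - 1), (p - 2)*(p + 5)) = p - 2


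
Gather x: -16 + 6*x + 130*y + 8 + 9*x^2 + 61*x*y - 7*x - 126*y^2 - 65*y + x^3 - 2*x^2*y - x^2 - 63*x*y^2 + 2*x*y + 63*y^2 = x^3 + x^2*(8 - 2*y) + x*(-63*y^2 + 63*y - 1) - 63*y^2 + 65*y - 8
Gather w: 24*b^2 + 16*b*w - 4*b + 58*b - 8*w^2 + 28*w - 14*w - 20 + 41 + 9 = 24*b^2 + 54*b - 8*w^2 + w*(16*b + 14) + 30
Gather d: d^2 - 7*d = d^2 - 7*d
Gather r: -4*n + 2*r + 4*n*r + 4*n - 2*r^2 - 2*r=4*n*r - 2*r^2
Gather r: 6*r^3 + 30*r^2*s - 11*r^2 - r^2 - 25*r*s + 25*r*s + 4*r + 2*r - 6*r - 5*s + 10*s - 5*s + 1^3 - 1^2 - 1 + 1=6*r^3 + r^2*(30*s - 12)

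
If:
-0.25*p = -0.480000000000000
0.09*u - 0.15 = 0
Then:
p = 1.92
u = 1.67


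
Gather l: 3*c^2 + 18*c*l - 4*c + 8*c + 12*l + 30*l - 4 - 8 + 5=3*c^2 + 4*c + l*(18*c + 42) - 7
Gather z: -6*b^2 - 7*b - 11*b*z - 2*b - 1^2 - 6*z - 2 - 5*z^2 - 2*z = -6*b^2 - 9*b - 5*z^2 + z*(-11*b - 8) - 3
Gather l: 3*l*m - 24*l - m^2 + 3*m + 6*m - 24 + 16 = l*(3*m - 24) - m^2 + 9*m - 8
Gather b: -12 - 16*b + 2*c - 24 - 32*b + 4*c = -48*b + 6*c - 36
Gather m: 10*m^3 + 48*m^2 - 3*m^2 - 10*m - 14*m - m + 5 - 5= 10*m^3 + 45*m^2 - 25*m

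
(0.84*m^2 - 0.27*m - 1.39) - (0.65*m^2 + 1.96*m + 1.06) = 0.19*m^2 - 2.23*m - 2.45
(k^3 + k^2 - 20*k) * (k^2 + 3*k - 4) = k^5 + 4*k^4 - 21*k^3 - 64*k^2 + 80*k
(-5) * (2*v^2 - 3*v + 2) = -10*v^2 + 15*v - 10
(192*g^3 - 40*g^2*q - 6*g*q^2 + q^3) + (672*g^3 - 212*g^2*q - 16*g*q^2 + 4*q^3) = 864*g^3 - 252*g^2*q - 22*g*q^2 + 5*q^3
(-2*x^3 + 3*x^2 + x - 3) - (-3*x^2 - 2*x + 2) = -2*x^3 + 6*x^2 + 3*x - 5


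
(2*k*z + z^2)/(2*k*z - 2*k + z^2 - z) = z/(z - 1)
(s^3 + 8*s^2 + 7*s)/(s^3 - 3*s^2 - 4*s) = (s + 7)/(s - 4)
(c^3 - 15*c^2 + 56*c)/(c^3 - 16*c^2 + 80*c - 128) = c*(c - 7)/(c^2 - 8*c + 16)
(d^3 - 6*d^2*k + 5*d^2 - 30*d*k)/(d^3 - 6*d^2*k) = (d + 5)/d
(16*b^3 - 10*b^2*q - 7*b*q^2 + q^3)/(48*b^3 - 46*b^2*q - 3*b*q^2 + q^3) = (2*b + q)/(6*b + q)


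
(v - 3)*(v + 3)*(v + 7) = v^3 + 7*v^2 - 9*v - 63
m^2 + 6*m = m*(m + 6)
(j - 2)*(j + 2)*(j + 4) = j^3 + 4*j^2 - 4*j - 16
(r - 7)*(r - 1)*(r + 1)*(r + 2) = r^4 - 5*r^3 - 15*r^2 + 5*r + 14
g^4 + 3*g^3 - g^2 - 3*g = g*(g - 1)*(g + 1)*(g + 3)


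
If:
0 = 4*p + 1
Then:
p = -1/4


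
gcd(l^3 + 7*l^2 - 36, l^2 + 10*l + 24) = l + 6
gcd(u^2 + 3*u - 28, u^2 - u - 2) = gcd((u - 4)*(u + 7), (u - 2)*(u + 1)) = 1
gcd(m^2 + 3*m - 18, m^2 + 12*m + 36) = m + 6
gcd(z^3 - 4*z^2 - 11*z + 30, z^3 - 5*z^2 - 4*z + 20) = z^2 - 7*z + 10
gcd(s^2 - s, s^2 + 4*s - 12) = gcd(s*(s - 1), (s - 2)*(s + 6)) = 1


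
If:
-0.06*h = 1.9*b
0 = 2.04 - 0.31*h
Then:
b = -0.21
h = 6.58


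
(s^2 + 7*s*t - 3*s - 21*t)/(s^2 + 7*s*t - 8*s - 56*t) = (s - 3)/(s - 8)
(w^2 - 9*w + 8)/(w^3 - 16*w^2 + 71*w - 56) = 1/(w - 7)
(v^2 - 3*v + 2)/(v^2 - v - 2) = (v - 1)/(v + 1)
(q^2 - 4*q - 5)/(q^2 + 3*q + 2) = (q - 5)/(q + 2)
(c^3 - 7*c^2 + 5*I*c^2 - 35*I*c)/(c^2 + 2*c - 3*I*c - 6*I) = c*(c^2 + c*(-7 + 5*I) - 35*I)/(c^2 + c*(2 - 3*I) - 6*I)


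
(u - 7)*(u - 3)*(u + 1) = u^3 - 9*u^2 + 11*u + 21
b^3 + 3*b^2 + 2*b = b*(b + 1)*(b + 2)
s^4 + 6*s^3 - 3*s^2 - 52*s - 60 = (s - 3)*(s + 2)^2*(s + 5)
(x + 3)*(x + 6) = x^2 + 9*x + 18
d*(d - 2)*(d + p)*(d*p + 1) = d^4*p + d^3*p^2 - 2*d^3*p + d^3 - 2*d^2*p^2 + d^2*p - 2*d^2 - 2*d*p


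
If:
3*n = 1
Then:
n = 1/3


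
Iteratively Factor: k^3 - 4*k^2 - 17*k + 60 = (k + 4)*(k^2 - 8*k + 15) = (k - 5)*(k + 4)*(k - 3)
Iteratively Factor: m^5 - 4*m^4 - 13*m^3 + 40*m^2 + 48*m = (m - 4)*(m^4 - 13*m^2 - 12*m) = (m - 4)*(m + 3)*(m^3 - 3*m^2 - 4*m) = (m - 4)*(m + 1)*(m + 3)*(m^2 - 4*m) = m*(m - 4)*(m + 1)*(m + 3)*(m - 4)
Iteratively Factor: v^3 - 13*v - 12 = (v + 1)*(v^2 - v - 12) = (v + 1)*(v + 3)*(v - 4)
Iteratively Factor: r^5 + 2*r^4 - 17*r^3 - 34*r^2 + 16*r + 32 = (r + 1)*(r^4 + r^3 - 18*r^2 - 16*r + 32) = (r - 1)*(r + 1)*(r^3 + 2*r^2 - 16*r - 32) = (r - 4)*(r - 1)*(r + 1)*(r^2 + 6*r + 8) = (r - 4)*(r - 1)*(r + 1)*(r + 2)*(r + 4)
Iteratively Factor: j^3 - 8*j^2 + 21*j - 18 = (j - 3)*(j^2 - 5*j + 6) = (j - 3)*(j - 2)*(j - 3)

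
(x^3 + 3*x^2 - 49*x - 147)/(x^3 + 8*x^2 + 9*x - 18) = (x^2 - 49)/(x^2 + 5*x - 6)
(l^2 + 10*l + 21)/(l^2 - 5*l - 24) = (l + 7)/(l - 8)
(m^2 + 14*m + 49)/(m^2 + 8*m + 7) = (m + 7)/(m + 1)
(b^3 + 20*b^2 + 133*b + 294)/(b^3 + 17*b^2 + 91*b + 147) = (b + 6)/(b + 3)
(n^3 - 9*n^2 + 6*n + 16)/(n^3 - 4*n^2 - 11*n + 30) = (n^2 - 7*n - 8)/(n^2 - 2*n - 15)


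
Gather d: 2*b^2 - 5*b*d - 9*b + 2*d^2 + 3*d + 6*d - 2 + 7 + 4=2*b^2 - 9*b + 2*d^2 + d*(9 - 5*b) + 9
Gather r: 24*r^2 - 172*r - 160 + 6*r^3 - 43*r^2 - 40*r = 6*r^3 - 19*r^2 - 212*r - 160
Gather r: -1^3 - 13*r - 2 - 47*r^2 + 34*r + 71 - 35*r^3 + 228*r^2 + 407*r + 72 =-35*r^3 + 181*r^2 + 428*r + 140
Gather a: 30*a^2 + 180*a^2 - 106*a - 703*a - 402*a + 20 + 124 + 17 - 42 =210*a^2 - 1211*a + 119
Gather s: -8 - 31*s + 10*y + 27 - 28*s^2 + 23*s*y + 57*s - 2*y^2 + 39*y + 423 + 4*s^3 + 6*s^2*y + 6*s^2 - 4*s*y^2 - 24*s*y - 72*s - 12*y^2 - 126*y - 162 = 4*s^3 + s^2*(6*y - 22) + s*(-4*y^2 - y - 46) - 14*y^2 - 77*y + 280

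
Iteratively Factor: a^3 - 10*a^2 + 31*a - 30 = (a - 3)*(a^2 - 7*a + 10) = (a - 3)*(a - 2)*(a - 5)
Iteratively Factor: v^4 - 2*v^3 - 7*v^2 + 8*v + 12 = (v + 1)*(v^3 - 3*v^2 - 4*v + 12) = (v - 2)*(v + 1)*(v^2 - v - 6) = (v - 3)*(v - 2)*(v + 1)*(v + 2)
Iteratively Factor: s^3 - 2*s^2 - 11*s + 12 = (s - 1)*(s^2 - s - 12) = (s - 1)*(s + 3)*(s - 4)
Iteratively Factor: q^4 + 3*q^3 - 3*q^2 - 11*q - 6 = (q + 3)*(q^3 - 3*q - 2) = (q + 1)*(q + 3)*(q^2 - q - 2) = (q + 1)^2*(q + 3)*(q - 2)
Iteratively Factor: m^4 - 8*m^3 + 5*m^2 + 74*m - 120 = (m + 3)*(m^3 - 11*m^2 + 38*m - 40) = (m - 4)*(m + 3)*(m^2 - 7*m + 10) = (m - 5)*(m - 4)*(m + 3)*(m - 2)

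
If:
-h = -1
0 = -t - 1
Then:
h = 1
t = -1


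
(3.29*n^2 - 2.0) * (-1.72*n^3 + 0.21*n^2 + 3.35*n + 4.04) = -5.6588*n^5 + 0.6909*n^4 + 14.4615*n^3 + 12.8716*n^2 - 6.7*n - 8.08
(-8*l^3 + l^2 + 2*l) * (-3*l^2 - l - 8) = 24*l^5 + 5*l^4 + 57*l^3 - 10*l^2 - 16*l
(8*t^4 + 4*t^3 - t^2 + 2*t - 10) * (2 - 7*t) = -56*t^5 - 12*t^4 + 15*t^3 - 16*t^2 + 74*t - 20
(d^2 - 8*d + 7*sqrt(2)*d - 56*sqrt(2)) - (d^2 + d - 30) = -9*d + 7*sqrt(2)*d - 56*sqrt(2) + 30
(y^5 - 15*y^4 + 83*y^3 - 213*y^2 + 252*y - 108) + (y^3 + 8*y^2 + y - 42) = y^5 - 15*y^4 + 84*y^3 - 205*y^2 + 253*y - 150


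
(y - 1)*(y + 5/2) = y^2 + 3*y/2 - 5/2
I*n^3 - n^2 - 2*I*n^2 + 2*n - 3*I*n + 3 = (n - 3)*(n + I)*(I*n + I)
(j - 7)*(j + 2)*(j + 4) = j^3 - j^2 - 34*j - 56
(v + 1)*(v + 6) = v^2 + 7*v + 6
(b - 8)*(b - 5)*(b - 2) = b^3 - 15*b^2 + 66*b - 80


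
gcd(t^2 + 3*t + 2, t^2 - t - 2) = t + 1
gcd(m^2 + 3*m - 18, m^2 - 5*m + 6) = m - 3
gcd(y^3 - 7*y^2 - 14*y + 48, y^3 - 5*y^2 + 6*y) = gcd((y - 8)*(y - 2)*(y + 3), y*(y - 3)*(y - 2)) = y - 2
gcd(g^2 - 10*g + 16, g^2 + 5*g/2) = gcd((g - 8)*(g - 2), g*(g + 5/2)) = 1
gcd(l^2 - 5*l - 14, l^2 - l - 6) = l + 2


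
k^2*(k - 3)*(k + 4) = k^4 + k^3 - 12*k^2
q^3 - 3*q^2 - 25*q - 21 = (q - 7)*(q + 1)*(q + 3)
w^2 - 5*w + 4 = (w - 4)*(w - 1)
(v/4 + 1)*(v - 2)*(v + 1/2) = v^3/4 + 5*v^2/8 - 7*v/4 - 1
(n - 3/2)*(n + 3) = n^2 + 3*n/2 - 9/2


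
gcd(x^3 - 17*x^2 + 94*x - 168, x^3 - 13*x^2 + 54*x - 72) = x^2 - 10*x + 24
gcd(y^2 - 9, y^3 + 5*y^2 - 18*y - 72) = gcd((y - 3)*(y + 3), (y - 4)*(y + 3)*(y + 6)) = y + 3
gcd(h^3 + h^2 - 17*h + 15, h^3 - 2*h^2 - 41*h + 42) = h - 1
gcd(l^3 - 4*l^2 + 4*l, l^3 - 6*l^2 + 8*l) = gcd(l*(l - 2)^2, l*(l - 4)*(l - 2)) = l^2 - 2*l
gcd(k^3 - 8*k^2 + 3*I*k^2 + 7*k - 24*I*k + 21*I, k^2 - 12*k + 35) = k - 7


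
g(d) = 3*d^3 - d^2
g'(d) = 9*d^2 - 2*d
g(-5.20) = -448.86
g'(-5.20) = 253.76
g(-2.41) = -47.80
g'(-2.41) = 57.09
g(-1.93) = -25.29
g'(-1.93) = 37.38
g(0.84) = 1.07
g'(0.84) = 4.67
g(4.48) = 249.68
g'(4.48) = 171.67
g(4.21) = 206.13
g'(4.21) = 151.10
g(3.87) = 158.90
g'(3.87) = 127.05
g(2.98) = 70.51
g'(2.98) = 73.96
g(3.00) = 72.00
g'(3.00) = 75.00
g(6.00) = 612.00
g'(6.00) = 312.00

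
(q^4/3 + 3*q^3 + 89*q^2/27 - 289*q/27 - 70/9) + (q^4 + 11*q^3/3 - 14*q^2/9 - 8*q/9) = 4*q^4/3 + 20*q^3/3 + 47*q^2/27 - 313*q/27 - 70/9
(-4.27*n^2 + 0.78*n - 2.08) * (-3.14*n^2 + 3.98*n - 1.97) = 13.4078*n^4 - 19.4438*n^3 + 18.0475*n^2 - 9.815*n + 4.0976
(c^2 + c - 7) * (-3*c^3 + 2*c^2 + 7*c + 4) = -3*c^5 - c^4 + 30*c^3 - 3*c^2 - 45*c - 28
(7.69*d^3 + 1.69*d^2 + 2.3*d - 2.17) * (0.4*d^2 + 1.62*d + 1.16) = 3.076*d^5 + 13.1338*d^4 + 12.5782*d^3 + 4.8184*d^2 - 0.8474*d - 2.5172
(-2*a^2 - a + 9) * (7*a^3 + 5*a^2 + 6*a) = -14*a^5 - 17*a^4 + 46*a^3 + 39*a^2 + 54*a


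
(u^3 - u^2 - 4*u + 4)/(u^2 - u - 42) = (-u^3 + u^2 + 4*u - 4)/(-u^2 + u + 42)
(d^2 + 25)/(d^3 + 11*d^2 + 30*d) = (d^2 + 25)/(d*(d^2 + 11*d + 30))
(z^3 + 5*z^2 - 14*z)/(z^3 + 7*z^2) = (z - 2)/z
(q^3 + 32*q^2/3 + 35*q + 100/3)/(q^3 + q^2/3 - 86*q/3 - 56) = (3*q^2 + 20*q + 25)/(3*q^2 - 11*q - 42)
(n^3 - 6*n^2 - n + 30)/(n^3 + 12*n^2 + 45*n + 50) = (n^2 - 8*n + 15)/(n^2 + 10*n + 25)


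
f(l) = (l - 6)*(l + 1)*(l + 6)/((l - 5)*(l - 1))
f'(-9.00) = 0.91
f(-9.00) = -2.57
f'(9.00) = 1.76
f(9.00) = 14.06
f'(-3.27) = 0.28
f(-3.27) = 1.63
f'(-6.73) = 0.83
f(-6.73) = -0.59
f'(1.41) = -101.82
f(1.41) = 55.69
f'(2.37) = -5.94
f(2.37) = 28.42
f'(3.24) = 2.84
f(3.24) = 27.43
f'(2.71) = -1.84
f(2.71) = 27.15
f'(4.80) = 412.29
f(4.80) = 98.91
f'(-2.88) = 0.10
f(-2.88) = 1.70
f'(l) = (l - 6)*(l + 1)/((l - 5)*(l - 1)) + (l - 6)*(l + 6)/((l - 5)*(l - 1)) - (l - 6)*(l + 1)*(l + 6)/((l - 5)*(l - 1)^2) - (l - 6)*(l + 1)*(l + 6)/((l - 5)^2*(l - 1)) + (l + 1)*(l + 6)/((l - 5)*(l - 1))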